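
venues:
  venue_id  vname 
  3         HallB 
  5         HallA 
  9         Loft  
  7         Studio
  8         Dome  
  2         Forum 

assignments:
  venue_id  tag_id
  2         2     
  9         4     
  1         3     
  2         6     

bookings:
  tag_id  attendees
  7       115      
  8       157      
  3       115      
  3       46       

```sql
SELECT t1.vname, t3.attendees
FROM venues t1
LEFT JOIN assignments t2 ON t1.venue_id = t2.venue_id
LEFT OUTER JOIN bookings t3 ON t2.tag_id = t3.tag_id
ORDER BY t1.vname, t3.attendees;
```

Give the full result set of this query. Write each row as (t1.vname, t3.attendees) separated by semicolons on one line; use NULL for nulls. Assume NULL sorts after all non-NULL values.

Joins associate left-to-right: venues LEFT JOIN assignments on venue_id gives 7 intermediate row(s).
Then LEFT JOIN `bookings t3` on tag_id: each of those 7 rows is kept; rows whose t2.tag_id has no match in t3 get NULL for t3's columns.

(Dome, NULL); (Forum, NULL); (Forum, NULL); (HallA, NULL); (HallB, NULL); (Loft, NULL); (Studio, NULL)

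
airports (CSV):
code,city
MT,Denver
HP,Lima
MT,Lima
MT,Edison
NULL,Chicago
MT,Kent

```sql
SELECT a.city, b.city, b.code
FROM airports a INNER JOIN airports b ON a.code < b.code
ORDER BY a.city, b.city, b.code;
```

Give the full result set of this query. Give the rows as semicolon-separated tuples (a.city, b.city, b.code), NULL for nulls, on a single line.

INNER JOIN keeps only pairs where the ON condition holds.
Matching on a.code < b.code. A NULL in a compared column never satisfies the condition.
- code=MT: no matching b row, dropped.
- code=HP: 4 matching b row(s), so 4 row(s) emitted.
- code=MT: no matching b row, dropped.
- code=MT: no matching b row, dropped.
- code=NULL: no matching b row, dropped.
- code=MT: no matching b row, dropped.
After projecting and ordering:
a.city | b.city | b.code
Lima | Denver | MT
Lima | Edison | MT
Lima | Kent | MT
Lima | Lima | MT

(Lima, Denver, MT); (Lima, Edison, MT); (Lima, Kent, MT); (Lima, Lima, MT)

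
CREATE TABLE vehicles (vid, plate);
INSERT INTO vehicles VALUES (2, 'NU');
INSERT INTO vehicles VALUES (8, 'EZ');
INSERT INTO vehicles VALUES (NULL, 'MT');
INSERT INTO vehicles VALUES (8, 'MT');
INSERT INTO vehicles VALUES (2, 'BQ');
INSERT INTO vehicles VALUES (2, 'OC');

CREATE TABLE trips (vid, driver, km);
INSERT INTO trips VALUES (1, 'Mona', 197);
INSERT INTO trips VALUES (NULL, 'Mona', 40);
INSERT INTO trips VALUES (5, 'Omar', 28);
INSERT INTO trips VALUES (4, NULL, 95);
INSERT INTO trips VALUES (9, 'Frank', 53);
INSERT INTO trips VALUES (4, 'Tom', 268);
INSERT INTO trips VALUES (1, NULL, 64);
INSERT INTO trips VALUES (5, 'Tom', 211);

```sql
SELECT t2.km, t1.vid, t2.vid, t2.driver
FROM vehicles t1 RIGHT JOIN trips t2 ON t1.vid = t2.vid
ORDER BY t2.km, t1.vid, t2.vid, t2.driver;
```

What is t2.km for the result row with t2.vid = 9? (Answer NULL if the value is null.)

53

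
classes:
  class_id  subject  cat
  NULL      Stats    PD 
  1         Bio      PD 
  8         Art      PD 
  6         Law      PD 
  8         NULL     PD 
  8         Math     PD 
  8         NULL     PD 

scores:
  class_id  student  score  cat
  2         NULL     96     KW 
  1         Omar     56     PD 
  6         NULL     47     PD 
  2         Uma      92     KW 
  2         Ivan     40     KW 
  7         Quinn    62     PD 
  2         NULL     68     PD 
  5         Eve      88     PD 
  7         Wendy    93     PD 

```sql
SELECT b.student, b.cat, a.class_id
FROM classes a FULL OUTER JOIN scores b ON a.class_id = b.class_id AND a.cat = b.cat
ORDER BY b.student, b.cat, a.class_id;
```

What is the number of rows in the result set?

14

FULL OUTER JOIN keeps every row from both sides; unmatched rows get NULL for the other side's columns.
Matching on a.class_id = b.class_id AND a.cat = b.cat. A NULL in a compared column never satisfies the condition.
Matched pairs: 2; unmatched a rows kept: 5; unmatched b rows kept: 7.
Total: 2 matched + 12 padded = 14 rows.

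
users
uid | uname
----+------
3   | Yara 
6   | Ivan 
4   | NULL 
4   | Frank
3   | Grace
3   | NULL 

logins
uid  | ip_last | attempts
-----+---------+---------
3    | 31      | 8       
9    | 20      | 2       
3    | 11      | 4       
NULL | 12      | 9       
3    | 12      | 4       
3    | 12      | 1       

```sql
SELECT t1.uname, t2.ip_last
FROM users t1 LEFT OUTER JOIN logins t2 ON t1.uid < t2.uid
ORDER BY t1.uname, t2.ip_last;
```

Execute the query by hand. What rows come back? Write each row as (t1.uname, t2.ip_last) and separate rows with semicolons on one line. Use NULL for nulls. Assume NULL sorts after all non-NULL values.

(Frank, 20); (Grace, 20); (Ivan, 20); (Yara, 20); (NULL, 20); (NULL, 20)

LEFT JOIN keeps every row from `users`; unmatched rows get NULL for `logins`'s columns.
Matching on t1.uid < t2.uid. A NULL in a compared column never satisfies the condition.
Matched pairs: 6; unmatched t1 rows kept: 0.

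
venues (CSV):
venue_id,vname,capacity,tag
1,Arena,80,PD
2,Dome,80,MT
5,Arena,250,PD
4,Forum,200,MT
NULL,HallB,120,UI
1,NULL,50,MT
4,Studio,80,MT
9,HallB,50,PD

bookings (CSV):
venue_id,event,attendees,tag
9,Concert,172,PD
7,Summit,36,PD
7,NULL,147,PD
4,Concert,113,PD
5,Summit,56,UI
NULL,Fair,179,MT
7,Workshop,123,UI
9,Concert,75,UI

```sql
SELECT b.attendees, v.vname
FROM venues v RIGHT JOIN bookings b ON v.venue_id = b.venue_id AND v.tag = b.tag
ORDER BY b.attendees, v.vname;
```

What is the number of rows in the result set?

8

RIGHT JOIN keeps every row from `bookings`; unmatched rows get NULL for `venues`'s columns.
Matching on v.venue_id = b.venue_id AND v.tag = b.tag. A NULL in a compared column never satisfies the condition.
- v row (venue_id=1, tag=PD): no match.
- v row (venue_id=2, tag=MT): no match.
- v row (venue_id=5, tag=PD): no match.
- v row (venue_id=4, tag=MT): no match.
- v row (venue_id=NULL, tag=UI): no match.
- v row (venue_id=1, tag=MT): no match.
- v row (venue_id=4, tag=MT): no match.
- v row (venue_id=9, tag=PD): matches 1 b row(s) → 1 output row(s).
- plus 7 unmatched b row(s), each kept with NULL v columns.
Total: 1 matched + 7 padded = 8 rows.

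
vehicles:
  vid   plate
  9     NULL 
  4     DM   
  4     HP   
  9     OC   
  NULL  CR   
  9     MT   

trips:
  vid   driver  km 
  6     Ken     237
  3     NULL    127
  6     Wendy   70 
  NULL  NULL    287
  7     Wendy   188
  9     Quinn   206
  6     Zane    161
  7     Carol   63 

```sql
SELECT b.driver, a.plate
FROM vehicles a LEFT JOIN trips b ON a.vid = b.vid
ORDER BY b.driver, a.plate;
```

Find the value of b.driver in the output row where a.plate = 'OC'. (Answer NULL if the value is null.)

Quinn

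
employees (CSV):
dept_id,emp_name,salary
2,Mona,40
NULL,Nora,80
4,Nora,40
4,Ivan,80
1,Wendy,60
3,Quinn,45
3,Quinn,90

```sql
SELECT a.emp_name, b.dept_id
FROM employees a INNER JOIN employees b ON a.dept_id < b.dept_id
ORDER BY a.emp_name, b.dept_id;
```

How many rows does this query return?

INNER JOIN keeps only pairs where the ON condition holds.
Matching on a.dept_id < b.dept_id. A NULL in a compared column never satisfies the condition.
Matched pairs: 13.
Total: 13 rows.

13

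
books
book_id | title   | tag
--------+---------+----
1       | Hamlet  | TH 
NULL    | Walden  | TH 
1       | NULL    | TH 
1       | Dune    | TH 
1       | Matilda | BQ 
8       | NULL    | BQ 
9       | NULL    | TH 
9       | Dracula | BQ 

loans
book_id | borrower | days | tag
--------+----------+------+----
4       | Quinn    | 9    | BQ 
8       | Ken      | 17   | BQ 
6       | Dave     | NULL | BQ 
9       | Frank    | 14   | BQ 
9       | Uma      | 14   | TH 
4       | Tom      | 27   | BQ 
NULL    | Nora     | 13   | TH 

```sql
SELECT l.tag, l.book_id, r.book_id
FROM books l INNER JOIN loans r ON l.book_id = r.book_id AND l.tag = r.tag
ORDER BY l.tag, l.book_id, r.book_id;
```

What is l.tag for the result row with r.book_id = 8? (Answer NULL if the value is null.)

BQ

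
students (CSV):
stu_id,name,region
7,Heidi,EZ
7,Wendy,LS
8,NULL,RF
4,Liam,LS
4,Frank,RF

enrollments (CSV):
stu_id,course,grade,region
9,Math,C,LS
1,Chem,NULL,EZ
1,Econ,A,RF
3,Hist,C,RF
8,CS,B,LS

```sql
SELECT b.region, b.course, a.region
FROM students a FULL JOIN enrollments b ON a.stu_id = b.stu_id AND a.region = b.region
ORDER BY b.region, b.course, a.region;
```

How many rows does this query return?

FULL OUTER JOIN keeps every row from both sides; unmatched rows get NULL for the other side's columns.
Matching on a.stu_id = b.stu_id AND a.region = b.region.
- a[0] stu_id=7, region=EZ → no match; kept with NULLs on the b side.
- a[1] stu_id=7, region=LS → no match; kept with NULLs on the b side.
- a[2] stu_id=8, region=RF → no match; kept with NULLs on the b side.
- a[3] stu_id=4, region=LS → no match; kept with NULLs on the b side.
- a[4] stu_id=4, region=RF → no match; kept with NULLs on the b side.
- 5 row(s) from b found no a partner → padded with NULL.
Total: 0 matched + 10 padded = 10 rows.

10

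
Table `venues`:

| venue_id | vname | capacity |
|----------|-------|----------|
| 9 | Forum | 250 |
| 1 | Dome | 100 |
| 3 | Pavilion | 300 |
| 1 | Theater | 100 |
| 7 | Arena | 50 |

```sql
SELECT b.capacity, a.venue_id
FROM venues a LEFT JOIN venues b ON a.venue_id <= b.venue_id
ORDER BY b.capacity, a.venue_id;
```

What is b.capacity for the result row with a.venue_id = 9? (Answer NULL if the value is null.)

LEFT JOIN keeps every row from `venues a`; unmatched rows get NULL for `venues b`'s columns.
Matching on a.venue_id <= b.venue_id.
Matched pairs: 16; unmatched a rows kept: 0.

250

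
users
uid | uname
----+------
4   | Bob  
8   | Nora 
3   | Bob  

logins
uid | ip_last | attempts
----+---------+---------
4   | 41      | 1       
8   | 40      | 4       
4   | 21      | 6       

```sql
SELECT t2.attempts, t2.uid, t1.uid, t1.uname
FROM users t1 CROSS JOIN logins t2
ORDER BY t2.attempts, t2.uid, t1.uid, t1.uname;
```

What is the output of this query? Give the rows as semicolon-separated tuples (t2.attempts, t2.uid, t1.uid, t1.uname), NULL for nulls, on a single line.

(1, 4, 3, Bob); (1, 4, 4, Bob); (1, 4, 8, Nora); (4, 8, 3, Bob); (4, 8, 4, Bob); (4, 8, 8, Nora); (6, 4, 3, Bob); (6, 4, 4, Bob); (6, 4, 8, Nora)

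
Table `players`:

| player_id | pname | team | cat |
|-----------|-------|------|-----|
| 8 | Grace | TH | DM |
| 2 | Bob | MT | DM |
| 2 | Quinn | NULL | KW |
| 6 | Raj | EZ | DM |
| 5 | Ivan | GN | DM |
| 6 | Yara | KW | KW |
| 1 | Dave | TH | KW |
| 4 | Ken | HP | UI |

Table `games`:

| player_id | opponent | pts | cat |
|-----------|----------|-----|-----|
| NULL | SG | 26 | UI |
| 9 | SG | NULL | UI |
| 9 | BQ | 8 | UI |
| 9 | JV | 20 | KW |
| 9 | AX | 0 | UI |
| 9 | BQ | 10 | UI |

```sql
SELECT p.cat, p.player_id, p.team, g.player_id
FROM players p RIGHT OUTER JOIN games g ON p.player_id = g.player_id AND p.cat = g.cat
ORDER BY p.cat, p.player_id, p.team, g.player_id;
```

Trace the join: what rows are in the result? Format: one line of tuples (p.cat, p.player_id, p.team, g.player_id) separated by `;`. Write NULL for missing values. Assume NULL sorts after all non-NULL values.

(NULL, NULL, NULL, 9); (NULL, NULL, NULL, 9); (NULL, NULL, NULL, 9); (NULL, NULL, NULL, 9); (NULL, NULL, NULL, 9); (NULL, NULL, NULL, NULL)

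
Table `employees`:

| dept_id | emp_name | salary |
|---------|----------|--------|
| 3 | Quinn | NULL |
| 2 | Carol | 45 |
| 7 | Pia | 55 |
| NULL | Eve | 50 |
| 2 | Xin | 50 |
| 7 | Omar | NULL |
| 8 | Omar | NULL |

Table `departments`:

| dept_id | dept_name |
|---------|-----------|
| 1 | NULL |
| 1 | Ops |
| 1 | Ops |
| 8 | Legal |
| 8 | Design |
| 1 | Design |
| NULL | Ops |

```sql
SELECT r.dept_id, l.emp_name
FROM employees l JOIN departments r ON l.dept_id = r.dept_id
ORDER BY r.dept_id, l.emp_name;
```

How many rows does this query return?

2

INNER JOIN keeps only pairs where the ON condition holds.
Matching on l.dept_id = r.dept_id. A NULL in a compared column never satisfies the condition.
- l (dept_id=3) has no partner → excluded.
- l (dept_id=2) has no partner → excluded.
- l (dept_id=7) has no partner → excluded.
- l (dept_id=NULL) has no partner → excluded.
- l (dept_id=2) has no partner → excluded.
- l (dept_id=7) has no partner → excluded.
- l (dept_id=8) pairs with 2 row(s) of r.
Total: 2 rows.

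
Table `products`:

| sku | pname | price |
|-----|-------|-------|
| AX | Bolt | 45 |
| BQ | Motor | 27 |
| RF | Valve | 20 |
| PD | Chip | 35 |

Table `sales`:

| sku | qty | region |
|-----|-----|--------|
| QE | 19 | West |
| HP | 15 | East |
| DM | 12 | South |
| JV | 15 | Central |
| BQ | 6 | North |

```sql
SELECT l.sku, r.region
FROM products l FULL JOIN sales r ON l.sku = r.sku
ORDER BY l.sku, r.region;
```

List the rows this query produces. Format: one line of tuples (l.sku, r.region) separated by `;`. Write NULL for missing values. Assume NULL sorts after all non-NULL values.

FULL OUTER JOIN keeps every row from both sides; unmatched rows get NULL for the other side's columns.
Matching on l.sku = r.sku.
Matched pairs: 1; unmatched l rows kept: 3; unmatched r rows kept: 4.

(AX, NULL); (BQ, North); (PD, NULL); (RF, NULL); (NULL, Central); (NULL, East); (NULL, South); (NULL, West)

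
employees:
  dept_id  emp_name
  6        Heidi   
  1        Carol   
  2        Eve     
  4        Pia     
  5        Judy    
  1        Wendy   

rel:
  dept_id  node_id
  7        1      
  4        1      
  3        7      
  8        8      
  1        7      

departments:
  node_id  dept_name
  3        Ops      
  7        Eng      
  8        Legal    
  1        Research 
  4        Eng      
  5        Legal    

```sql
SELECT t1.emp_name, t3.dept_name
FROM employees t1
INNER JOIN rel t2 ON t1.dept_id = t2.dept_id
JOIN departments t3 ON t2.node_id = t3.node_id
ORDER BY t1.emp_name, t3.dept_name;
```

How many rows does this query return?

3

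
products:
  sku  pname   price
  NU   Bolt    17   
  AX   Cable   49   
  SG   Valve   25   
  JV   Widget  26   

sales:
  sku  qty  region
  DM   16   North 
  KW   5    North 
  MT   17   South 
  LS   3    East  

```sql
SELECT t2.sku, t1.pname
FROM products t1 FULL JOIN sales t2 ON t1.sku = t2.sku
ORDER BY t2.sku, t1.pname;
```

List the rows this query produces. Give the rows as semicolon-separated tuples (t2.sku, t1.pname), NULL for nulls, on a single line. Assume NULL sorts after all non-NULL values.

(DM, NULL); (KW, NULL); (LS, NULL); (MT, NULL); (NULL, Bolt); (NULL, Cable); (NULL, Valve); (NULL, Widget)

FULL OUTER JOIN keeps every row from both sides; unmatched rows get NULL for the other side's columns.
Matching on t1.sku = t2.sku.
- t1 row (sku=NU): no match → kept, t2 columns NULL.
- t1 row (sku=AX): no match → kept, t2 columns NULL.
- t1 row (sku=SG): no match → kept, t2 columns NULL.
- t1 row (sku=JV): no match → kept, t2 columns NULL.
- plus 4 unmatched t2 row(s), each kept with NULL t1 columns.
After projecting and ordering:
t2.sku | t1.pname
DM | NULL
KW | NULL
LS | NULL
MT | NULL
NULL | Bolt
NULL | Cable
NULL | Valve
NULL | Widget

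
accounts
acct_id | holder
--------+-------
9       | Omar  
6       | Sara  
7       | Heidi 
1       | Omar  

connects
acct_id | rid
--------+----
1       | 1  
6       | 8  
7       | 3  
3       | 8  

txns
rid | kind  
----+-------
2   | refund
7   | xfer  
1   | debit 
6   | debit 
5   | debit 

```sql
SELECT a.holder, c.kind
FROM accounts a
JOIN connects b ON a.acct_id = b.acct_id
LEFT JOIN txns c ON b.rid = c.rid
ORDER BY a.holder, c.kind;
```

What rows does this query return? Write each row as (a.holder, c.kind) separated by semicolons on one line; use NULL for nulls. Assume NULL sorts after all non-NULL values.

(Heidi, NULL); (Omar, debit); (Sara, NULL)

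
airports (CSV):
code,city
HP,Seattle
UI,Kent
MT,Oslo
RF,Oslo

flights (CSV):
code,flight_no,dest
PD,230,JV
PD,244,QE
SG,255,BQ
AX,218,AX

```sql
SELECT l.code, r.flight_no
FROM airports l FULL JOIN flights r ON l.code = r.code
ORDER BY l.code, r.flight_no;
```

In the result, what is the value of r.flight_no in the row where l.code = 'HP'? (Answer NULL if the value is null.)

FULL OUTER JOIN keeps every row from both sides; unmatched rows get NULL for the other side's columns.
Matching on l.code = r.code.
Matched pairs: 0; unmatched l rows kept: 4; unmatched r rows kept: 4.

NULL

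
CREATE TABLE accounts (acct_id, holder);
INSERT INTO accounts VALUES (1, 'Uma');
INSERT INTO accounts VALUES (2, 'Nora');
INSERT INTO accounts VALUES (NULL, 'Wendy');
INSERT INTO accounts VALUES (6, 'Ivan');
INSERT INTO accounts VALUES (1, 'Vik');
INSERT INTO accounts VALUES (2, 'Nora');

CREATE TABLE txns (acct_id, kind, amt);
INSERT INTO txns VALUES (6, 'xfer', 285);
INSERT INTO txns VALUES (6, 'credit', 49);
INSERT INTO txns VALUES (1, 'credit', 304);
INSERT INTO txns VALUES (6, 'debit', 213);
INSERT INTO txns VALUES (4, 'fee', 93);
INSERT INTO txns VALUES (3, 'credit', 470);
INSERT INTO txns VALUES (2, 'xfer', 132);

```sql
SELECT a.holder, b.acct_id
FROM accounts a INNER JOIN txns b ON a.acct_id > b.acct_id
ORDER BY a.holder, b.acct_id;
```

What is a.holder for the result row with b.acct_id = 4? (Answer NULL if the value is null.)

INNER JOIN keeps only pairs where the ON condition holds.
Matching on a.acct_id > b.acct_id. A NULL in a compared column never satisfies the condition.
Matched pairs: 6.

Ivan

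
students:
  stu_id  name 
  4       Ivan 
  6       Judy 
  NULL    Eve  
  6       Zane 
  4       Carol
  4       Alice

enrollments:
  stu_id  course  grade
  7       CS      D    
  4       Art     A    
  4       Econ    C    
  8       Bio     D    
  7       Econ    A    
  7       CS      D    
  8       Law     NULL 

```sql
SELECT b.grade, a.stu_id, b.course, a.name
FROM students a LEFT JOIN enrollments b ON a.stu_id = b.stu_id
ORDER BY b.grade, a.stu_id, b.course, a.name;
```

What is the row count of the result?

9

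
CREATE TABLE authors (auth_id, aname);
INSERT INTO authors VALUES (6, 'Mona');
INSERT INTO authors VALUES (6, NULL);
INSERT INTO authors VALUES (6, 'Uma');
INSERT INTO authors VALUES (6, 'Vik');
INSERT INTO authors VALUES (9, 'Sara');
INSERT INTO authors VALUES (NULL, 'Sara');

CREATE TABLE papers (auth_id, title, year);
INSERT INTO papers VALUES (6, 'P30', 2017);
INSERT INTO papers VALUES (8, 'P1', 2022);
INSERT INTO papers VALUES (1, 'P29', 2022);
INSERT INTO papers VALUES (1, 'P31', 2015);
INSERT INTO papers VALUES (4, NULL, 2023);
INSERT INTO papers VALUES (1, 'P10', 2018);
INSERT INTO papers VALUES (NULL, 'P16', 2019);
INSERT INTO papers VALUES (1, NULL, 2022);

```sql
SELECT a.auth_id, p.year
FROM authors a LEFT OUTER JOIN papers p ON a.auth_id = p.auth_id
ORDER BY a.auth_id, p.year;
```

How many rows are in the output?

6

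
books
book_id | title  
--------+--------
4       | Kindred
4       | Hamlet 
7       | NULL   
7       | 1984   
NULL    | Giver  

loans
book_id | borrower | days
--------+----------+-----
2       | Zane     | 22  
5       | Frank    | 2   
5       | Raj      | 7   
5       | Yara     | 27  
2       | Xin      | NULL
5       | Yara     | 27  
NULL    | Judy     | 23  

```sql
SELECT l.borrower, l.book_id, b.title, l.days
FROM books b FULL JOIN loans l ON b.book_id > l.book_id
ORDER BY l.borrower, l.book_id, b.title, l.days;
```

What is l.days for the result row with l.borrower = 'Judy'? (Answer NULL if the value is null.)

23

FULL OUTER JOIN keeps every row from both sides; unmatched rows get NULL for the other side's columns.
Matching on b.book_id > l.book_id. A NULL in a compared column never satisfies the condition.
Matched pairs: 16; unmatched b rows kept: 1; unmatched l rows kept: 1.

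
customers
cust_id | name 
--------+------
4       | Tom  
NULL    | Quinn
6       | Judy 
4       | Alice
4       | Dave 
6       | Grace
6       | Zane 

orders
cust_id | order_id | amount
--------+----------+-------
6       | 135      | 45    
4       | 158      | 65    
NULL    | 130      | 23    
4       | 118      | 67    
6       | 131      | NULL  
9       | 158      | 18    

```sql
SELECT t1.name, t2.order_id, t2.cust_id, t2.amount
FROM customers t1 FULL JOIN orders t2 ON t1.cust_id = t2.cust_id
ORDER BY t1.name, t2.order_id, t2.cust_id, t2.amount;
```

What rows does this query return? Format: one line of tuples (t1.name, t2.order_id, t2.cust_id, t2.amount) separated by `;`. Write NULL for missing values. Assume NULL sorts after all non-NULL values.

(Alice, 118, 4, 67); (Alice, 158, 4, 65); (Dave, 118, 4, 67); (Dave, 158, 4, 65); (Grace, 131, 6, NULL); (Grace, 135, 6, 45); (Judy, 131, 6, NULL); (Judy, 135, 6, 45); (Quinn, NULL, NULL, NULL); (Tom, 118, 4, 67); (Tom, 158, 4, 65); (Zane, 131, 6, NULL); (Zane, 135, 6, 45); (NULL, 130, NULL, 23); (NULL, 158, 9, 18)

FULL OUTER JOIN keeps every row from both sides; unmatched rows get NULL for the other side's columns.
Matching on t1.cust_id = t2.cust_id. A NULL in a compared column never satisfies the condition.
- t1 row (cust_id=4): matches 2 t2 row(s) → 2 output row(s).
- t1 row (cust_id=NULL): no match → kept, t2 columns NULL.
- t1 row (cust_id=6): matches 2 t2 row(s) → 2 output row(s).
- t1 row (cust_id=4): matches 2 t2 row(s) → 2 output row(s).
- t1 row (cust_id=4): matches 2 t2 row(s) → 2 output row(s).
- t1 row (cust_id=6): matches 2 t2 row(s) → 2 output row(s).
- t1 row (cust_id=6): matches 2 t2 row(s) → 2 output row(s).
- plus 2 unmatched t2 row(s), each kept with NULL t1 columns.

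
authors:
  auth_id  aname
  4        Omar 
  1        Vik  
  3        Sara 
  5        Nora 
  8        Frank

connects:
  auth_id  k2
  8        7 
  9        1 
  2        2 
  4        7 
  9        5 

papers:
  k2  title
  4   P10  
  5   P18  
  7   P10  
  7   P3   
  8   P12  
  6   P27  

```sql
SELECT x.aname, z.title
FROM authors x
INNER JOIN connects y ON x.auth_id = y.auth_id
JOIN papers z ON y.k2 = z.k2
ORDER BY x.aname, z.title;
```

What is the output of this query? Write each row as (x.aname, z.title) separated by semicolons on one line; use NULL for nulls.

(Frank, P10); (Frank, P3); (Omar, P10); (Omar, P3)

Evaluate left to right. First `authors x INNER JOIN connects y` on auth_id: 2 row(s).
Then INNER JOIN `papers z` on k2: keep only rows whose y.k2 appears in z.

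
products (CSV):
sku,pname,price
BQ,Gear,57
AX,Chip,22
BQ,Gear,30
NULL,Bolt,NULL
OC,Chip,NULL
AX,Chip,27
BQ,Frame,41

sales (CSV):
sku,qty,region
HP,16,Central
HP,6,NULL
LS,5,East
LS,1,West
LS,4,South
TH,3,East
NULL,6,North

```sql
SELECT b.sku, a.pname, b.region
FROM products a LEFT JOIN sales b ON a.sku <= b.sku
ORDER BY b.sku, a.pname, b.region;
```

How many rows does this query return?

LEFT JOIN keeps every row from `products`; unmatched rows get NULL for `sales`'s columns.
Matching on a.sku <= b.sku. A NULL in a compared column never satisfies the condition.
- a (sku=BQ) pairs with 6 row(s) of b.
- a (sku=AX) pairs with 6 row(s) of b.
- a (sku=BQ) pairs with 6 row(s) of b.
- a (sku=NULL) has no partner → padded with NULL.
- a (sku=OC) pairs with 1 row(s) of b.
- a (sku=AX) pairs with 6 row(s) of b.
- a (sku=BQ) pairs with 6 row(s) of b.
Total: 31 matched + 1 padded = 32 rows.

32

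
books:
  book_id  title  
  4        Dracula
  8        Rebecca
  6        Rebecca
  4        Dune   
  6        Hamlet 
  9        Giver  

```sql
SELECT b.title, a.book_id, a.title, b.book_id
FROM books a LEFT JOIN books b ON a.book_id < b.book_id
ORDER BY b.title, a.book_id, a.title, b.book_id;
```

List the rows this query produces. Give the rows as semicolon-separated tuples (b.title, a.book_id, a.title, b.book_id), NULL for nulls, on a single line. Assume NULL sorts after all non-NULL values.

LEFT JOIN keeps every row from `books a`; unmatched rows get NULL for `books b`'s columns.
Matching on a.book_id < b.book_id.
Matched pairs: 13; unmatched a rows kept: 1.

(Giver, 4, Dracula, 9); (Giver, 4, Dune, 9); (Giver, 6, Hamlet, 9); (Giver, 6, Rebecca, 9); (Giver, 8, Rebecca, 9); (Hamlet, 4, Dracula, 6); (Hamlet, 4, Dune, 6); (Rebecca, 4, Dracula, 6); (Rebecca, 4, Dracula, 8); (Rebecca, 4, Dune, 6); (Rebecca, 4, Dune, 8); (Rebecca, 6, Hamlet, 8); (Rebecca, 6, Rebecca, 8); (NULL, 9, Giver, NULL)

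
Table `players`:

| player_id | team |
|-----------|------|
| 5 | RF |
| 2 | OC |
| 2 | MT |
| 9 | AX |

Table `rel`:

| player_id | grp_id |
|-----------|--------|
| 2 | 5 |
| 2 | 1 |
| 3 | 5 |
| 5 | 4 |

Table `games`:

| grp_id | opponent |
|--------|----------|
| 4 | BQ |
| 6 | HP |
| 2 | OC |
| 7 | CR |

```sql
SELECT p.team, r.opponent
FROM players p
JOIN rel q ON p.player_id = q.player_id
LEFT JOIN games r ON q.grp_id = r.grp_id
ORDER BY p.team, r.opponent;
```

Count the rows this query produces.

5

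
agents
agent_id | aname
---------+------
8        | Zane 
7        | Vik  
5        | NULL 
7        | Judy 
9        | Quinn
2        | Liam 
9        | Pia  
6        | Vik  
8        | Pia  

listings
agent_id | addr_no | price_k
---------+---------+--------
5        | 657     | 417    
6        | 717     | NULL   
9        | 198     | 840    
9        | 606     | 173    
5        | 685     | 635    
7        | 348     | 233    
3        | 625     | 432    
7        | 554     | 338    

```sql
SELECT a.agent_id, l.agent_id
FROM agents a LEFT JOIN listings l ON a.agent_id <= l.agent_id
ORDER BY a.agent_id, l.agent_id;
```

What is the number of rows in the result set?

36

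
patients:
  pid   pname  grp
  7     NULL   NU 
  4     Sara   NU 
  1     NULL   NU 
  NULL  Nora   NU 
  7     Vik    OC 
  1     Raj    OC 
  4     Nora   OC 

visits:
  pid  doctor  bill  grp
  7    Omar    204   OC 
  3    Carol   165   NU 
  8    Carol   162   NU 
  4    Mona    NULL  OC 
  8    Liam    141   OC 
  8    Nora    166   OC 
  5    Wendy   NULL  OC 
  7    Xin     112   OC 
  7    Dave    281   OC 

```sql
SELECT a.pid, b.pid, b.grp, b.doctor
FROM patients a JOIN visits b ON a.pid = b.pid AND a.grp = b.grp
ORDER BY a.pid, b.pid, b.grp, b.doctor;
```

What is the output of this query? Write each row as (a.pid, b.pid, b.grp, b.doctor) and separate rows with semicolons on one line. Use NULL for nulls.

INNER JOIN keeps only pairs where the ON condition holds.
Matching on a.pid = b.pid AND a.grp = b.grp. A NULL in a compared column never satisfies the condition.
Matched pairs: 4.

(4, 4, OC, Mona); (7, 7, OC, Dave); (7, 7, OC, Omar); (7, 7, OC, Xin)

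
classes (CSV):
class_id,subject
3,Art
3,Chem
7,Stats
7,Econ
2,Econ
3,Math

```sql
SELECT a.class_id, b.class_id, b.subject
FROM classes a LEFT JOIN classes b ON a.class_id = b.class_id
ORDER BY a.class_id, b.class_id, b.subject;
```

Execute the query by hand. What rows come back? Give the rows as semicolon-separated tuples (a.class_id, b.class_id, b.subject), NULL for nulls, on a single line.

LEFT JOIN keeps every row from `classes a`; unmatched rows get NULL for `classes b`'s columns.
Matching on a.class_id = b.class_id.
- a (class_id=3) pairs with 3 row(s) of b.
- a (class_id=3) pairs with 3 row(s) of b.
- a (class_id=7) pairs with 2 row(s) of b.
- a (class_id=7) pairs with 2 row(s) of b.
- a (class_id=2) pairs with 1 row(s) of b.
- a (class_id=3) pairs with 3 row(s) of b.

(2, 2, Econ); (3, 3, Art); (3, 3, Art); (3, 3, Art); (3, 3, Chem); (3, 3, Chem); (3, 3, Chem); (3, 3, Math); (3, 3, Math); (3, 3, Math); (7, 7, Econ); (7, 7, Econ); (7, 7, Stats); (7, 7, Stats)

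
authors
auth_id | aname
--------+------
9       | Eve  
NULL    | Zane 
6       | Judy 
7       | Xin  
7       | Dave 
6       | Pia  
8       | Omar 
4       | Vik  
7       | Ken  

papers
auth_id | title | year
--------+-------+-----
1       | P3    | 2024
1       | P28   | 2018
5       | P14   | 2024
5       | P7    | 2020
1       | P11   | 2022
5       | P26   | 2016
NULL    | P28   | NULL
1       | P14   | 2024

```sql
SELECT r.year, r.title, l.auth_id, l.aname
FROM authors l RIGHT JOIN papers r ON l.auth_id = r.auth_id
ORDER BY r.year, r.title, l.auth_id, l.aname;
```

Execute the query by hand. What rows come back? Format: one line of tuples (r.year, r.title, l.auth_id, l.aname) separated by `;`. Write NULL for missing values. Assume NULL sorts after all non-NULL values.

(2016, P26, NULL, NULL); (2018, P28, NULL, NULL); (2020, P7, NULL, NULL); (2022, P11, NULL, NULL); (2024, P14, NULL, NULL); (2024, P14, NULL, NULL); (2024, P3, NULL, NULL); (NULL, P28, NULL, NULL)

RIGHT JOIN keeps every row from `papers`; unmatched rows get NULL for `authors`'s columns.
Matching on l.auth_id = r.auth_id. A NULL in a compared column never satisfies the condition.
- l (auth_id=9) has no partner in r.
- l (auth_id=NULL) has no partner in r.
- l (auth_id=6) has no partner in r.
- l (auth_id=7) has no partner in r.
- l (auth_id=7) has no partner in r.
- l (auth_id=6) has no partner in r.
- l (auth_id=8) has no partner in r.
- l (auth_id=4) has no partner in r.
- l (auth_id=7) has no partner in r.
- 8 r row(s) had no l match → kept, l columns NULL.
After projecting and ordering:
r.year | r.title | l.auth_id | l.aname
2016 | P26 | NULL | NULL
2018 | P28 | NULL | NULL
2020 | P7 | NULL | NULL
2022 | P11 | NULL | NULL
2024 | P14 | NULL | NULL
2024 | P14 | NULL | NULL
2024 | P3 | NULL | NULL
NULL | P28 | NULL | NULL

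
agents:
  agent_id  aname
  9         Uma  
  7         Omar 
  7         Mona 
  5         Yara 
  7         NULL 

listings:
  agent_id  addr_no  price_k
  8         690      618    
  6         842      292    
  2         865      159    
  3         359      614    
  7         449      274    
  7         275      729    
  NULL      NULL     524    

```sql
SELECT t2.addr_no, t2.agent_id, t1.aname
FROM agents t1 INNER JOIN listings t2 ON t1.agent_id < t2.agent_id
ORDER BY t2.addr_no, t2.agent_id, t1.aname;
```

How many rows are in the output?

INNER JOIN keeps only pairs where the ON condition holds.
Matching on t1.agent_id < t2.agent_id. A NULL in a compared column never satisfies the condition.
- t1 row (agent_id=9): no match → dropped.
- t1 row (agent_id=7): matches 1 t2 row(s) → 1 output row(s).
- t1 row (agent_id=7): matches 1 t2 row(s) → 1 output row(s).
- t1 row (agent_id=5): matches 4 t2 row(s) → 4 output row(s).
- t1 row (agent_id=7): matches 1 t2 row(s) → 1 output row(s).
Total: 7 rows.

7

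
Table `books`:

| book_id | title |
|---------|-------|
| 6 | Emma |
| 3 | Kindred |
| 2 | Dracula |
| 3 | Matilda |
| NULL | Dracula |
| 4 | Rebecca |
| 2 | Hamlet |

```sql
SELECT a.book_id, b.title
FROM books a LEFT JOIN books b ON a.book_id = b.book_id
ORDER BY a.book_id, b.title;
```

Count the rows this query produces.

LEFT JOIN keeps every row from `books a`; unmatched rows get NULL for `books b`'s columns.
Matching on a.book_id = b.book_id. A NULL in a compared column never satisfies the condition.
- a[0] book_id=6 → 1 match(es) in b → 1 row(s).
- a[1] book_id=3 → 2 match(es) in b → 2 row(s).
- a[2] book_id=2 → 2 match(es) in b → 2 row(s).
- a[3] book_id=3 → 2 match(es) in b → 2 row(s).
- a[4] book_id=NULL → no match; kept with NULLs on the b side.
- a[5] book_id=4 → 1 match(es) in b → 1 row(s).
- a[6] book_id=2 → 2 match(es) in b → 2 row(s).
Total: 10 matched + 1 padded = 11 rows.

11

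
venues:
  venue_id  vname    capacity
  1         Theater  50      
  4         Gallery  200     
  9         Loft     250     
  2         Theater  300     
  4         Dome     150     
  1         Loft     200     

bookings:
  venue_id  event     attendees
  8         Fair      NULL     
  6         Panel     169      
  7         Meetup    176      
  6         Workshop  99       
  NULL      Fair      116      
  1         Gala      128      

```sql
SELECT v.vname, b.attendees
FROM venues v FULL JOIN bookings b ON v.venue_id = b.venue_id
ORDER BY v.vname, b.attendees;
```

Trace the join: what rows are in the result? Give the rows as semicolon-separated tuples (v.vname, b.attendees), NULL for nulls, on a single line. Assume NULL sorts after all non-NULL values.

(Dome, NULL); (Gallery, NULL); (Loft, 128); (Loft, NULL); (Theater, 128); (Theater, NULL); (NULL, 99); (NULL, 116); (NULL, 169); (NULL, 176); (NULL, NULL)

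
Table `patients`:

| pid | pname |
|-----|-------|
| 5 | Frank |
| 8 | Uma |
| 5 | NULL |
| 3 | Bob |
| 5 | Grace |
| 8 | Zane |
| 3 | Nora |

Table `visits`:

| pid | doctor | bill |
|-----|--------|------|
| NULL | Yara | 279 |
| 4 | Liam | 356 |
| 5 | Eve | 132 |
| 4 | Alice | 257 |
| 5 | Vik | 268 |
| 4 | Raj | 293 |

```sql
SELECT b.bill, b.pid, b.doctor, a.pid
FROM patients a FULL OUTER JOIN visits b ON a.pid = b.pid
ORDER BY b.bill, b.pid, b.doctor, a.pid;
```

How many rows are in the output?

14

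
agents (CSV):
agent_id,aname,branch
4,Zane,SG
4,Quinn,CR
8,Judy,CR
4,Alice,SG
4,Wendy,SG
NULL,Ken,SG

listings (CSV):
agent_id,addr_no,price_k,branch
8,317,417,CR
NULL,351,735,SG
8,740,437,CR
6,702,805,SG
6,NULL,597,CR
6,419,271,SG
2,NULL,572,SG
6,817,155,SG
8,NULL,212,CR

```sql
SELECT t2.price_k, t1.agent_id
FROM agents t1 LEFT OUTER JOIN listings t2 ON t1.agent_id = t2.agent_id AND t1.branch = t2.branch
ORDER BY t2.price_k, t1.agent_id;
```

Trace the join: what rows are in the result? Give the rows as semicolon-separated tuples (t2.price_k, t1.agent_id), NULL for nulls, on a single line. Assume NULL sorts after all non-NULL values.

(212, 8); (417, 8); (437, 8); (NULL, 4); (NULL, 4); (NULL, 4); (NULL, 4); (NULL, NULL)

LEFT JOIN keeps every row from `agents`; unmatched rows get NULL for `listings`'s columns.
Matching on t1.agent_id = t2.agent_id AND t1.branch = t2.branch. A NULL in a compared column never satisfies the condition.
- t1 row (agent_id=4, branch=SG): no match → kept, t2 columns NULL.
- t1 row (agent_id=4, branch=CR): no match → kept, t2 columns NULL.
- t1 row (agent_id=8, branch=CR): matches 3 t2 row(s) → 3 output row(s).
- t1 row (agent_id=4, branch=SG): no match → kept, t2 columns NULL.
- t1 row (agent_id=4, branch=SG): no match → kept, t2 columns NULL.
- t1 row (agent_id=NULL, branch=SG): no match → kept, t2 columns NULL.
After projecting and ordering:
t2.price_k | t1.agent_id
212 | 8
417 | 8
437 | 8
NULL | 4
NULL | 4
NULL | 4
NULL | 4
NULL | NULL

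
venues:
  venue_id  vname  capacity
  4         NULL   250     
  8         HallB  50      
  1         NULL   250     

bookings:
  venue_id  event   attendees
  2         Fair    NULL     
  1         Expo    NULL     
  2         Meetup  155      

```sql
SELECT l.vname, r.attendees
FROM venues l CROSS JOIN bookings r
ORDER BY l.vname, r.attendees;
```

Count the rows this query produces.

9

CROSS JOIN pairs every row of `venues` with every row of `bookings`: 3 × 3 = 9 rows.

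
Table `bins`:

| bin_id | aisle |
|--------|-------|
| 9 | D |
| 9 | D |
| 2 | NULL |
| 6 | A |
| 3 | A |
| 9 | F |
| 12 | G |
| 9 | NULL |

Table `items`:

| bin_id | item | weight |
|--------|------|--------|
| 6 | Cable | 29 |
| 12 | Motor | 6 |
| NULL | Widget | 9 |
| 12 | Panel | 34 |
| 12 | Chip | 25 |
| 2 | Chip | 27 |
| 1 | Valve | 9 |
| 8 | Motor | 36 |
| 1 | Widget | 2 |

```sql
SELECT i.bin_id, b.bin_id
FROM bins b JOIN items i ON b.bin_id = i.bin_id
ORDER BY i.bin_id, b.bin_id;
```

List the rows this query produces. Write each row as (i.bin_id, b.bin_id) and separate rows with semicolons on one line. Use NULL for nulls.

(2, 2); (6, 6); (12, 12); (12, 12); (12, 12)

INNER JOIN keeps only pairs where the ON condition holds.
Matching on b.bin_id = i.bin_id. A NULL in a compared column never satisfies the condition.
- b (bin_id=9) has no partner → excluded.
- b (bin_id=9) has no partner → excluded.
- b (bin_id=2) pairs with 1 row(s) of i.
- b (bin_id=6) pairs with 1 row(s) of i.
- b (bin_id=3) has no partner → excluded.
- b (bin_id=9) has no partner → excluded.
- b (bin_id=12) pairs with 3 row(s) of i.
- b (bin_id=9) has no partner → excluded.
After projecting and ordering:
i.bin_id | b.bin_id
2 | 2
6 | 6
12 | 12
12 | 12
12 | 12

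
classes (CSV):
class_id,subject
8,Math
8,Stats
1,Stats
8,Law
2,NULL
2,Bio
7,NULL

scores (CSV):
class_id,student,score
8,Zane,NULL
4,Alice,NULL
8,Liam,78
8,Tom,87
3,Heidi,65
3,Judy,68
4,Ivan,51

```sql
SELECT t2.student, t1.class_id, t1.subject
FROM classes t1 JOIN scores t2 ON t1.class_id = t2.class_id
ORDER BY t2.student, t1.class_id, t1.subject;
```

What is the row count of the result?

9

INNER JOIN keeps only pairs where the ON condition holds.
Matching on t1.class_id = t2.class_id.
- t1[0] class_id=8 → 3 match(es) in t2 → 3 row(s).
- t1[1] class_id=8 → 3 match(es) in t2 → 3 row(s).
- t1[2] class_id=1 → no match; dropped.
- t1[3] class_id=8 → 3 match(es) in t2 → 3 row(s).
- t1[4] class_id=2 → no match; dropped.
- t1[5] class_id=2 → no match; dropped.
- t1[6] class_id=7 → no match; dropped.
Total: 9 rows.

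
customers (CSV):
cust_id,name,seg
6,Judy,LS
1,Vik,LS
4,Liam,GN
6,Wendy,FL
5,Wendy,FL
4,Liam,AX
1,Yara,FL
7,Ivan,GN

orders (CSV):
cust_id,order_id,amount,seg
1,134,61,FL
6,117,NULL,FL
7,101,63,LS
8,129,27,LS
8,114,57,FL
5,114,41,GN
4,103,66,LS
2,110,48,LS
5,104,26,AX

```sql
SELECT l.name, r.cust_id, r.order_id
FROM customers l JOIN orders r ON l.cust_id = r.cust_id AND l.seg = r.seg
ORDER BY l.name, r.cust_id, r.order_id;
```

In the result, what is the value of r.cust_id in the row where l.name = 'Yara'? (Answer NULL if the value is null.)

INNER JOIN keeps only pairs where the ON condition holds.
Matching on l.cust_id = r.cust_id AND l.seg = r.seg.
Matched pairs: 2.

1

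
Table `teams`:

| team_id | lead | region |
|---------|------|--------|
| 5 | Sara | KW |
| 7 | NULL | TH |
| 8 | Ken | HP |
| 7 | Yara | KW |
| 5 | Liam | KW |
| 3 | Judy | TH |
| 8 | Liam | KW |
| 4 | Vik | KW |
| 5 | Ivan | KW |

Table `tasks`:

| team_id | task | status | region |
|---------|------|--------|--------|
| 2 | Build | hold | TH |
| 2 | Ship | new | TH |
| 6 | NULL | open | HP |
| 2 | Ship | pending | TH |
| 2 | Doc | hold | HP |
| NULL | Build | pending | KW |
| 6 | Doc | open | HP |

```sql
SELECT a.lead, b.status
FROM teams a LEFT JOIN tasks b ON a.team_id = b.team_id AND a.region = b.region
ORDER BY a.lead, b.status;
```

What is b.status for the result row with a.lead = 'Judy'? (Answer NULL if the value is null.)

NULL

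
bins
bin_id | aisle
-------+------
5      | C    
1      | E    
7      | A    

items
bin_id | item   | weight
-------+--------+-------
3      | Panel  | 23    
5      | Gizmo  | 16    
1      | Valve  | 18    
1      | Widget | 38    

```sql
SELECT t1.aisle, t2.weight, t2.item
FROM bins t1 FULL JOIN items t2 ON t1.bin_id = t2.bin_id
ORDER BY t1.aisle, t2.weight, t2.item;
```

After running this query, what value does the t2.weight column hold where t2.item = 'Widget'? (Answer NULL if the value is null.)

FULL OUTER JOIN keeps every row from both sides; unmatched rows get NULL for the other side's columns.
Matching on t1.bin_id = t2.bin_id.
- bin_id=5: 1 matching t2 row(s), so 1 row(s) emitted.
- bin_id=1: 2 matching t2 row(s), so 2 row(s) emitted.
- bin_id=7: no t2 row matches, row kept with t2 columns NULL.
- plus 1 unmatched t2 row(s), each kept with NULL t1 columns.

38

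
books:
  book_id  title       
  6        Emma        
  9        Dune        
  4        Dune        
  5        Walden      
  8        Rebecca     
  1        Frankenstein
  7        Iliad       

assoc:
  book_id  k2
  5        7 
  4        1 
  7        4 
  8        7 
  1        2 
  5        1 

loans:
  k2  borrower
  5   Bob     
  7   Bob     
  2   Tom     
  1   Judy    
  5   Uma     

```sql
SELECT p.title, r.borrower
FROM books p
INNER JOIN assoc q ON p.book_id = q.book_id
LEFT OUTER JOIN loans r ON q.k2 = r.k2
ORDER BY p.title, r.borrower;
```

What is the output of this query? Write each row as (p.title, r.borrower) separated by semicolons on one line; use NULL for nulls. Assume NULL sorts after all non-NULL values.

(Dune, Judy); (Frankenstein, Tom); (Iliad, NULL); (Rebecca, Bob); (Walden, Bob); (Walden, Judy)

Evaluate left to right. First `books p INNER JOIN assoc q` on book_id: 6 row(s).
Then LEFT JOIN `loans r` on k2: each of those 6 rows is kept; rows whose q.k2 has no match in r get NULL for r's columns.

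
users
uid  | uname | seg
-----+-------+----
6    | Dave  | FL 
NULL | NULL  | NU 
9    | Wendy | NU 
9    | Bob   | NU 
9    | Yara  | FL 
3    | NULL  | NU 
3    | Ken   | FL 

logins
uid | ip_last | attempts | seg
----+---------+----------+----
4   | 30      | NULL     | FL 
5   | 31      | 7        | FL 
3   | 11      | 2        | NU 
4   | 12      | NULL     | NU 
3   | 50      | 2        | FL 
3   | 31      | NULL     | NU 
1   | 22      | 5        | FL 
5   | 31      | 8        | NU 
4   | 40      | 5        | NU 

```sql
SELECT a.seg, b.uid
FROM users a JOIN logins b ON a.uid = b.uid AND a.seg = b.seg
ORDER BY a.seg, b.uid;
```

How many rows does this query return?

3

INNER JOIN keeps only pairs where the ON condition holds.
Matching on a.uid = b.uid AND a.seg = b.seg. A NULL in a compared column never satisfies the condition.
- a (uid=6, seg=FL) has no partner → excluded.
- a (uid=NULL, seg=NU) has no partner → excluded.
- a (uid=9, seg=NU) has no partner → excluded.
- a (uid=9, seg=NU) has no partner → excluded.
- a (uid=9, seg=FL) has no partner → excluded.
- a (uid=3, seg=NU) pairs with 2 row(s) of b.
- a (uid=3, seg=FL) pairs with 1 row(s) of b.
Total: 3 rows.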